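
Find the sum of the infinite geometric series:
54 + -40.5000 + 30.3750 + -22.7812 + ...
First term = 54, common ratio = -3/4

For |r| < 1, S = a / (1 - r)
S = 54 / (1 - (-3/4))
S = 54 / (7/4)
S = 216/7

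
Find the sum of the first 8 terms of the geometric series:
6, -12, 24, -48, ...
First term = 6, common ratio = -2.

Sₙ = a(1 - rⁿ) / (1 - r)
S_8 = 6(1 - (-2)^8) / (1 - (-2))
S_8 = 6(1 - 256) / (3)
S_8 = -510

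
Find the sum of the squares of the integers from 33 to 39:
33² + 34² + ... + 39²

Use ∑_{k=1}^{n} k² = n(n+1)(2n+1)/6, then subtract the first 32 terms.
∑_{k=1}^{39} k² = 39×40×79/6 = 20540
∑_{k=1}^{32} k² = 32×33×65/6 = 11440
∑_{k=33}^{39} k² = 20540 - 11440 = 9100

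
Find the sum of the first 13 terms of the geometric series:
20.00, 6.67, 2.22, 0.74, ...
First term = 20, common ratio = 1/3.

Sₙ = a(1 - rⁿ) / (1 - r)
S_13 = 20(1 - (1/3)^13) / (1 - (1/3))
S_13 = 20(1 - (1/1594323)) / (2/3)
S_13 = 15943220/531441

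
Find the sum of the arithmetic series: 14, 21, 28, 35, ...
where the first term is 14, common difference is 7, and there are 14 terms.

Sₙ = n/2 × (first + last)
Last term = a + (n-1)d = 14 + (14-1)×7 = 105
S_14 = 14/2 × (14 + 105)
S_14 = 14/2 × 119 = 833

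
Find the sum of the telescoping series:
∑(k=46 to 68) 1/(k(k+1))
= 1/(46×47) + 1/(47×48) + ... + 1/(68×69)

Partial fractions: 1/(k(k+1)) = 1/k - 1/(k+1)
The series telescopes:
= (1/46 - 1/47) + (1/47 - 1/48) + ... + (1/68 - 1/69)
= 1/46 - 1/69
= 1/138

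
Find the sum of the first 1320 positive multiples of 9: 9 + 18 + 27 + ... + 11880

Factor out 9: = 9(1 + 2 + ... + 1320) = 9 × n(n+1)/2
= 9 × 1320×1321/2
= 9 × 871860
= 7846740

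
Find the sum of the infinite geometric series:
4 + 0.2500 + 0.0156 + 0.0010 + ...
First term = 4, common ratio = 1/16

For |r| < 1, S = a / (1 - r)
S = 4 / (1 - (1/16))
S = 4 / (15/16)
S = 64/15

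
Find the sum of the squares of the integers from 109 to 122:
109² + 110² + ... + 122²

Use ∑_{k=1}^{n} k² = n(n+1)(2n+1)/6, then subtract the first 108 terms.
∑_{k=1}^{122} k² = 122×123×245/6 = 612745
∑_{k=1}^{108} k² = 108×109×217/6 = 425754
∑_{k=109}^{122} k² = 612745 - 425754 = 186991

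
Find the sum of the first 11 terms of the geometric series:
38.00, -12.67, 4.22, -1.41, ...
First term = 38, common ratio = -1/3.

Sₙ = a(1 - rⁿ) / (1 - r)
S_11 = 38(1 - (-1/3)^11) / (1 - (-1/3))
S_11 = 38(1 - (-1/177147)) / (4/3)
S_11 = 1682906/59049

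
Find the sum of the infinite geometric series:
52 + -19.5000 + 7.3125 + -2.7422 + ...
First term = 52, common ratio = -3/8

For |r| < 1, S = a / (1 - r)
S = 52 / (1 - (-3/8))
S = 52 / (11/8)
S = 416/11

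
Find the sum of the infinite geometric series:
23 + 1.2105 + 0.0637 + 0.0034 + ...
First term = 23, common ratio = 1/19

For |r| < 1, S = a / (1 - r)
S = 23 / (1 - (1/19))
S = 23 / (18/19)
S = 437/18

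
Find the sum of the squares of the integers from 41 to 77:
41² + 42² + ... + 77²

Use ∑_{k=1}^{n} k² = n(n+1)(2n+1)/6, then subtract the first 40 terms.
∑_{k=1}^{77} k² = 77×78×155/6 = 155155
∑_{k=1}^{40} k² = 40×41×81/6 = 22140
∑_{k=41}^{77} k² = 155155 - 22140 = 133015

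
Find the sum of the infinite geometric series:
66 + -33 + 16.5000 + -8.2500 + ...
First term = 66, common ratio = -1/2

For |r| < 1, S = a / (1 - r)
S = 66 / (1 - (-1/2))
S = 66 / (3/2)
S = 44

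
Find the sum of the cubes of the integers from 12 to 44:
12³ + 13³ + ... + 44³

Use ∑_{k=1}^{n} k³ = [n(n+1)/2]², then subtract the first 11 terms.
∑_{k=1}^{44} k³ = [44×45/2]² = 990² = 980100
∑_{k=1}^{11} k³ = [11×12/2]² = 66² = 4356
∑_{k=12}^{44} k³ = 980100 - 4356 = 975744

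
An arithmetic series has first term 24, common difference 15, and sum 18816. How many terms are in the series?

Using S = n/2 × [2a + (n-1)d]
18816 = n/2 × [2(24) + (n-1)(15)]
18816 = n/2 × [48 + 15n - 15]
37632 = n × [33 + 15n]
15n² + (33)n - 37632 = 0
Discriminant: Δ = (33)² - 4(15)(-37632) = 1089 + 2257920 = 2259009
√Δ = 1503
n = [-(33) + √Δ] / (2·15) = (-33 + 1503) / 30 = 1470 / 30 = 49
(The negative root is discarded since n must be a positive integer.)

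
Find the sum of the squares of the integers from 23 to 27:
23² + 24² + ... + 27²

Use ∑_{k=1}^{n} k² = n(n+1)(2n+1)/6, then subtract the first 22 terms.
∑_{k=1}^{27} k² = 27×28×55/6 = 6930
∑_{k=1}^{22} k² = 22×23×45/6 = 3795
∑_{k=23}^{27} k² = 6930 - 3795 = 3135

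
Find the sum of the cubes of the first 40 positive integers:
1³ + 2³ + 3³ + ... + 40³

Formula: ∑k³ = [n(n+1)/2]²
= [40×41/2]²
= 820²
= 672400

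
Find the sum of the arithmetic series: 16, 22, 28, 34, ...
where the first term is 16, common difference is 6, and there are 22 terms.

Sₙ = n/2 × (first + last)
Last term = a + (n-1)d = 16 + (22-1)×6 = 142
S_22 = 22/2 × (16 + 142)
S_22 = 22/2 × 158 = 1738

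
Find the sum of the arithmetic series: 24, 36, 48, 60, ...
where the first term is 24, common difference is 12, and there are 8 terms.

Sₙ = n/2 × (first + last)
Last term = a + (n-1)d = 24 + (8-1)×12 = 108
S_8 = 8/2 × (24 + 108)
S_8 = 8/2 × 132 = 528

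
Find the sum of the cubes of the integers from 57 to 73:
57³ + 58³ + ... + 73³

Use ∑_{k=1}^{n} k³ = [n(n+1)/2]², then subtract the first 56 terms.
∑_{k=1}^{73} k³ = [73×74/2]² = 2701² = 7295401
∑_{k=1}^{56} k³ = [56×57/2]² = 1596² = 2547216
∑_{k=57}^{73} k³ = 7295401 - 2547216 = 4748185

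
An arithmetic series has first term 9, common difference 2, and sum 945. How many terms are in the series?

Using S = n/2 × [2a + (n-1)d]
945 = n/2 × [2(9) + (n-1)(2)]
945 = n/2 × [18 + 2n - 2]
1890 = n × [16 + 2n]
2n² + (16)n - 1890 = 0
Discriminant: Δ = (16)² - 4(2)(-1890) = 256 + 15120 = 15376
√Δ = 124
n = [-(16) + √Δ] / (2·2) = (-16 + 124) / 4 = 108 / 4 = 27
(The negative root is discarded since n must be a positive integer.)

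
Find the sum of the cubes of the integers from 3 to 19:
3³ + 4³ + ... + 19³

Use ∑_{k=1}^{n} k³ = [n(n+1)/2]², then subtract the first 2 terms.
∑_{k=1}^{19} k³ = [19×20/2]² = 190² = 36100
∑_{k=1}^{2} k³ = [2×3/2]² = 3² = 9
∑_{k=3}^{19} k³ = 36100 - 9 = 36091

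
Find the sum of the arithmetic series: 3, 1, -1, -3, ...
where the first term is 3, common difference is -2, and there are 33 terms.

Sₙ = n/2 × (first + last)
Last term = a + (n-1)d = 3 + (33-1)×(-2) = -61
S_33 = 33/2 × (3 + (-61))
S_33 = 33/2 × (-58) = -957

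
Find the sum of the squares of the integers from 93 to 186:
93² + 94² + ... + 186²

Use ∑_{k=1}^{n} k² = n(n+1)(2n+1)/6, then subtract the first 92 terms.
∑_{k=1}^{186} k² = 186×187×373/6 = 2162281
∑_{k=1}^{92} k² = 92×93×185/6 = 263810
∑_{k=93}^{186} k² = 2162281 - 263810 = 1898471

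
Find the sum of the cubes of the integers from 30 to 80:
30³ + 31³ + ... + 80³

Use ∑_{k=1}^{n} k³ = [n(n+1)/2]², then subtract the first 29 terms.
∑_{k=1}^{80} k³ = [80×81/2]² = 3240² = 10497600
∑_{k=1}^{29} k³ = [29×30/2]² = 435² = 189225
∑_{k=30}^{80} k³ = 10497600 - 189225 = 10308375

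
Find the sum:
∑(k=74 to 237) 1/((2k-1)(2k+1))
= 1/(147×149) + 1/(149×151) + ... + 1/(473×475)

Partial fractions: 1/((2k-1)(2k+1)) = (1/2)[1/(2k-1) - 1/(2k+1)]
The series telescopes:
= (1/2)[1/147 - 1/475]
= 164/69825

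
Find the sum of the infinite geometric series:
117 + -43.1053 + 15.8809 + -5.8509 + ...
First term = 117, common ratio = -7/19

For |r| < 1, S = a / (1 - r)
S = 117 / (1 - (-7/19))
S = 117 / (26/19)
S = 171/2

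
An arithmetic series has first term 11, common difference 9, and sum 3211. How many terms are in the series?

Using S = n/2 × [2a + (n-1)d]
3211 = n/2 × [2(11) + (n-1)(9)]
3211 = n/2 × [22 + 9n - 9]
6422 = n × [13 + 9n]
9n² + (13)n - 6422 = 0
Discriminant: Δ = (13)² - 4(9)(-6422) = 169 + 231192 = 231361
√Δ = 481
n = [-(13) + √Δ] / (2·9) = (-13 + 481) / 18 = 468 / 18 = 26
(The negative root is discarded since n must be a positive integer.)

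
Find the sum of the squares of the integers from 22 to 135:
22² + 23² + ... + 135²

Use ∑_{k=1}^{n} k² = n(n+1)(2n+1)/6, then subtract the first 21 terms.
∑_{k=1}^{135} k² = 135×136×271/6 = 829260
∑_{k=1}^{21} k² = 21×22×43/6 = 3311
∑_{k=22}^{135} k² = 829260 - 3311 = 825949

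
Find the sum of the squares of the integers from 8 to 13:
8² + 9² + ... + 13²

Use ∑_{k=1}^{n} k² = n(n+1)(2n+1)/6, then subtract the first 7 terms.
∑_{k=1}^{13} k² = 13×14×27/6 = 819
∑_{k=1}^{7} k² = 7×8×15/6 = 140
∑_{k=8}^{13} k² = 819 - 140 = 679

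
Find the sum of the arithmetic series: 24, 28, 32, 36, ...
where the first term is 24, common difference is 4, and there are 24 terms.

Sₙ = n/2 × (first + last)
Last term = a + (n-1)d = 24 + (24-1)×4 = 116
S_24 = 24/2 × (24 + 116)
S_24 = 24/2 × 140 = 1680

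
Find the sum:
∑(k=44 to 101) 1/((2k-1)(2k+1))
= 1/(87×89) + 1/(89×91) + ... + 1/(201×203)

Partial fractions: 1/((2k-1)(2k+1)) = (1/2)[1/(2k-1) - 1/(2k+1)]
The series telescopes:
= (1/2)[1/87 - 1/203]
= 2/609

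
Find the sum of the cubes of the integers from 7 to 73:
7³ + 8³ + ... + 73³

Use ∑_{k=1}^{n} k³ = [n(n+1)/2]², then subtract the first 6 terms.
∑_{k=1}^{73} k³ = [73×74/2]² = 2701² = 7295401
∑_{k=1}^{6} k³ = [6×7/2]² = 21² = 441
∑_{k=7}^{73} k³ = 7295401 - 441 = 7294960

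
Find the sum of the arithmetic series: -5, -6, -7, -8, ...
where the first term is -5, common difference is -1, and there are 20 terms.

Sₙ = n/2 × (first + last)
Last term = a + (n-1)d = -5 + (20-1)×(-1) = -24
S_20 = 20/2 × (-5 + (-24))
S_20 = 20/2 × (-29) = -290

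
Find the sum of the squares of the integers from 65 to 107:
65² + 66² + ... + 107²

Use ∑_{k=1}^{n} k² = n(n+1)(2n+1)/6, then subtract the first 64 terms.
∑_{k=1}^{107} k² = 107×108×215/6 = 414090
∑_{k=1}^{64} k² = 64×65×129/6 = 89440
∑_{k=65}^{107} k² = 414090 - 89440 = 324650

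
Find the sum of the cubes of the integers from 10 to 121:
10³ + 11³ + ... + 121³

Use ∑_{k=1}^{n} k³ = [n(n+1)/2]², then subtract the first 9 terms.
∑_{k=1}^{121} k³ = [121×122/2]² = 7381² = 54479161
∑_{k=1}^{9} k³ = [9×10/2]² = 45² = 2025
∑_{k=10}^{121} k³ = 54479161 - 2025 = 54477136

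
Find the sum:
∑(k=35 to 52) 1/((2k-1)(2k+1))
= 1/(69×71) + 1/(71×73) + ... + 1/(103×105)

Partial fractions: 1/((2k-1)(2k+1)) = (1/2)[1/(2k-1) - 1/(2k+1)]
The series telescopes:
= (1/2)[1/69 - 1/105]
= 2/805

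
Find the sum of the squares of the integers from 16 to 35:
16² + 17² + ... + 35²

Use ∑_{k=1}^{n} k² = n(n+1)(2n+1)/6, then subtract the first 15 terms.
∑_{k=1}^{35} k² = 35×36×71/6 = 14910
∑_{k=1}^{15} k² = 15×16×31/6 = 1240
∑_{k=16}^{35} k² = 14910 - 1240 = 13670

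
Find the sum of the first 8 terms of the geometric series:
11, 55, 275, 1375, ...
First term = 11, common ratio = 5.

Sₙ = a(1 - rⁿ) / (1 - r)
S_8 = 11(1 - 5^8) / (1 - 5)
S_8 = 11(1 - 390625) / (-4)
S_8 = 1074216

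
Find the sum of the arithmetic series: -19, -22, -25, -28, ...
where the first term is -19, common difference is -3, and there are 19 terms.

Sₙ = n/2 × (first + last)
Last term = a + (n-1)d = -19 + (19-1)×(-3) = -73
S_19 = 19/2 × (-19 + (-73))
S_19 = 19/2 × (-92) = -874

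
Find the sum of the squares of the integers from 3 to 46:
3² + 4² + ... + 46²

Use ∑_{k=1}^{n} k² = n(n+1)(2n+1)/6, then subtract the first 2 terms.
∑_{k=1}^{46} k² = 46×47×93/6 = 33511
∑_{k=1}^{2} k² = 2×3×5/6 = 5
∑_{k=3}^{46} k² = 33511 - 5 = 33506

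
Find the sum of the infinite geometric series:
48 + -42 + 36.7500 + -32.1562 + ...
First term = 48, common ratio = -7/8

For |r| < 1, S = a / (1 - r)
S = 48 / (1 - (-7/8))
S = 48 / (15/8)
S = 128/5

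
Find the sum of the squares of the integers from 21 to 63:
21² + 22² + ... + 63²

Use ∑_{k=1}^{n} k² = n(n+1)(2n+1)/6, then subtract the first 20 terms.
∑_{k=1}^{63} k² = 63×64×127/6 = 85344
∑_{k=1}^{20} k² = 20×21×41/6 = 2870
∑_{k=21}^{63} k² = 85344 - 2870 = 82474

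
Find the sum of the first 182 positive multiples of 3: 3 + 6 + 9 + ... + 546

Factor out 3: = 3(1 + 2 + ... + 182) = 3 × n(n+1)/2
= 3 × 182×183/2
= 3 × 16653
= 49959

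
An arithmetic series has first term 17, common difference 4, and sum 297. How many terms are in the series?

Using S = n/2 × [2a + (n-1)d]
297 = n/2 × [2(17) + (n-1)(4)]
297 = n/2 × [34 + 4n - 4]
594 = n × [30 + 4n]
4n² + (30)n - 594 = 0
Discriminant: Δ = (30)² - 4(4)(-594) = 900 + 9504 = 10404
√Δ = 102
n = [-(30) + √Δ] / (2·4) = (-30 + 102) / 8 = 72 / 8 = 9
(The negative root is discarded since n must be a positive integer.)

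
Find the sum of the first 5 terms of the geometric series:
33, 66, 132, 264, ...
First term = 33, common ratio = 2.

Sₙ = a(1 - rⁿ) / (1 - r)
S_5 = 33(1 - 2^5) / (1 - 2)
S_5 = 33(1 - 32) / (-1)
S_5 = 1023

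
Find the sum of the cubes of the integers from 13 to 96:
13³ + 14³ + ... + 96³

Use ∑_{k=1}^{n} k³ = [n(n+1)/2]², then subtract the first 12 terms.
∑_{k=1}^{96} k³ = [96×97/2]² = 4656² = 21678336
∑_{k=1}^{12} k³ = [12×13/2]² = 78² = 6084
∑_{k=13}^{96} k³ = 21678336 - 6084 = 21672252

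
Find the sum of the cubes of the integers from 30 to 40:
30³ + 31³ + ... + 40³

Use ∑_{k=1}^{n} k³ = [n(n+1)/2]², then subtract the first 29 terms.
∑_{k=1}^{40} k³ = [40×41/2]² = 820² = 672400
∑_{k=1}^{29} k³ = [29×30/2]² = 435² = 189225
∑_{k=30}^{40} k³ = 672400 - 189225 = 483175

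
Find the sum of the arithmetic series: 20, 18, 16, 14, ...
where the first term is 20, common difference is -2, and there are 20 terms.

Sₙ = n/2 × (first + last)
Last term = a + (n-1)d = 20 + (20-1)×(-2) = -18
S_20 = 20/2 × (20 + (-18))
S_20 = 20/2 × 2 = 20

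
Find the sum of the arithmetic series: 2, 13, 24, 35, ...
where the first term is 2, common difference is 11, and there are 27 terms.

Sₙ = n/2 × (first + last)
Last term = a + (n-1)d = 2 + (27-1)×11 = 288
S_27 = 27/2 × (2 + 288)
S_27 = 27/2 × 290 = 3915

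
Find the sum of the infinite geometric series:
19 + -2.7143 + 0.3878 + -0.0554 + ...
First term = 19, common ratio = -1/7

For |r| < 1, S = a / (1 - r)
S = 19 / (1 - (-1/7))
S = 19 / (8/7)
S = 133/8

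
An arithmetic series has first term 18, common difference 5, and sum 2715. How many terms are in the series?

Using S = n/2 × [2a + (n-1)d]
2715 = n/2 × [2(18) + (n-1)(5)]
2715 = n/2 × [36 + 5n - 5]
5430 = n × [31 + 5n]
5n² + (31)n - 5430 = 0
Discriminant: Δ = (31)² - 4(5)(-5430) = 961 + 108600 = 109561
√Δ = 331
n = [-(31) + √Δ] / (2·5) = (-31 + 331) / 10 = 300 / 10 = 30
(The negative root is discarded since n must be a positive integer.)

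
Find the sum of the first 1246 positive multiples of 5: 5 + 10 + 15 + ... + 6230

Factor out 5: = 5(1 + 2 + ... + 1246) = 5 × n(n+1)/2
= 5 × 1246×1247/2
= 5 × 776881
= 3884405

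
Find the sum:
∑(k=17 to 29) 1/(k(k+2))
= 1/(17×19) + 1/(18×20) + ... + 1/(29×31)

Partial fractions: 1/(k(k+2)) = (1/2)[1/k - 1/(k+2)]
Telescoping leaves the first two and last two terms:
= (1/2)[1/17 + 1/18 - 1/30 - 1/31]
= 1157/47430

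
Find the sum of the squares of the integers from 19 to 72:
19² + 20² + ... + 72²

Use ∑_{k=1}^{n} k² = n(n+1)(2n+1)/6, then subtract the first 18 terms.
∑_{k=1}^{72} k² = 72×73×145/6 = 127020
∑_{k=1}^{18} k² = 18×19×37/6 = 2109
∑_{k=19}^{72} k² = 127020 - 2109 = 124911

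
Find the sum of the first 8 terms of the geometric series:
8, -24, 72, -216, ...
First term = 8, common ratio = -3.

Sₙ = a(1 - rⁿ) / (1 - r)
S_8 = 8(1 - (-3)^8) / (1 - (-3))
S_8 = 8(1 - 6561) / (4)
S_8 = -13120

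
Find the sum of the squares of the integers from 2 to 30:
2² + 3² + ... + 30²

Use ∑_{k=1}^{n} k² = n(n+1)(2n+1)/6, then subtract the first 1 terms.
∑_{k=1}^{30} k² = 30×31×61/6 = 9455
∑_{k=1}^{1} k² = 1×2×3/6 = 1
∑_{k=2}^{30} k² = 9455 - 1 = 9454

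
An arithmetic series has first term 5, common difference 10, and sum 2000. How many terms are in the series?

Using S = n/2 × [2a + (n-1)d]
2000 = n/2 × [2(5) + (n-1)(10)]
2000 = n/2 × [10 + 10n - 10]
4000 = n × [0 + 10n]
10n² + (0)n - 4000 = 0
Discriminant: Δ = (0)² - 4(10)(-4000) = 0 + 160000 = 160000
√Δ = 400
n = [-(0) + √Δ] / (2·10) = (0 + 400) / 20 = 400 / 20 = 20
(The negative root is discarded since n must be a positive integer.)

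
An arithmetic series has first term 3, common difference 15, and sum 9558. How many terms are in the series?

Using S = n/2 × [2a + (n-1)d]
9558 = n/2 × [2(3) + (n-1)(15)]
9558 = n/2 × [6 + 15n - 15]
19116 = n × [-9 + 15n]
15n² + (-9)n - 19116 = 0
Discriminant: Δ = (-9)² - 4(15)(-19116) = 81 + 1146960 = 1147041
√Δ = 1071
n = [-(-9) + √Δ] / (2·15) = (9 + 1071) / 30 = 1080 / 30 = 36
(The negative root is discarded since n must be a positive integer.)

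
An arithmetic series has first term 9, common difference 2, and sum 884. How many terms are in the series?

Using S = n/2 × [2a + (n-1)d]
884 = n/2 × [2(9) + (n-1)(2)]
884 = n/2 × [18 + 2n - 2]
1768 = n × [16 + 2n]
2n² + (16)n - 1768 = 0
Discriminant: Δ = (16)² - 4(2)(-1768) = 256 + 14144 = 14400
√Δ = 120
n = [-(16) + √Δ] / (2·2) = (-16 + 120) / 4 = 104 / 4 = 26
(The negative root is discarded since n must be a positive integer.)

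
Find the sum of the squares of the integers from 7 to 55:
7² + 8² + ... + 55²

Use ∑_{k=1}^{n} k² = n(n+1)(2n+1)/6, then subtract the first 6 terms.
∑_{k=1}^{55} k² = 55×56×111/6 = 56980
∑_{k=1}^{6} k² = 6×7×13/6 = 91
∑_{k=7}^{55} k² = 56980 - 91 = 56889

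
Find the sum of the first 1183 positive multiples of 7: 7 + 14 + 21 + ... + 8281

Factor out 7: = 7(1 + 2 + ... + 1183) = 7 × n(n+1)/2
= 7 × 1183×1184/2
= 7 × 700336
= 4902352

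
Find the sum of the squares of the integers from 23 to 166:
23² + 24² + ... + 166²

Use ∑_{k=1}^{n} k² = n(n+1)(2n+1)/6, then subtract the first 22 terms.
∑_{k=1}^{166} k² = 166×167×333/6 = 1538571
∑_{k=1}^{22} k² = 22×23×45/6 = 3795
∑_{k=23}^{166} k² = 1538571 - 3795 = 1534776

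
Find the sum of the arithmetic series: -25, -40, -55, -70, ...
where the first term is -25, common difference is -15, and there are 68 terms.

Sₙ = n/2 × (first + last)
Last term = a + (n-1)d = -25 + (68-1)×(-15) = -1030
S_68 = 68/2 × (-25 + (-1030))
S_68 = 68/2 × (-1055) = -35870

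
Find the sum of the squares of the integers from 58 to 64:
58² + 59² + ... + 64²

Use ∑_{k=1}^{n} k² = n(n+1)(2n+1)/6, then subtract the first 57 terms.
∑_{k=1}^{64} k² = 64×65×129/6 = 89440
∑_{k=1}^{57} k² = 57×58×115/6 = 63365
∑_{k=58}^{64} k² = 89440 - 63365 = 26075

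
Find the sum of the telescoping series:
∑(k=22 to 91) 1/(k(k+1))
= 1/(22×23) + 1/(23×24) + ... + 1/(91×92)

Partial fractions: 1/(k(k+1)) = 1/k - 1/(k+1)
The series telescopes:
= (1/22 - 1/23) + (1/23 - 1/24) + ... + (1/91 - 1/92)
= 1/22 - 1/92
= 35/1012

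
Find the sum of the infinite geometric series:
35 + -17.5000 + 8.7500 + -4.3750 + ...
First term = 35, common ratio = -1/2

For |r| < 1, S = a / (1 - r)
S = 35 / (1 - (-1/2))
S = 35 / (3/2)
S = 70/3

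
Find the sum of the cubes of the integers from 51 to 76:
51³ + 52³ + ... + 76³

Use ∑_{k=1}^{n} k³ = [n(n+1)/2]², then subtract the first 50 terms.
∑_{k=1}^{76} k³ = [76×77/2]² = 2926² = 8561476
∑_{k=1}^{50} k³ = [50×51/2]² = 1275² = 1625625
∑_{k=51}^{76} k³ = 8561476 - 1625625 = 6935851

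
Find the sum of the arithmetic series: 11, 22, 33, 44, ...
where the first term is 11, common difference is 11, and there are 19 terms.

Sₙ = n/2 × (first + last)
Last term = a + (n-1)d = 11 + (19-1)×11 = 209
S_19 = 19/2 × (11 + 209)
S_19 = 19/2 × 220 = 2090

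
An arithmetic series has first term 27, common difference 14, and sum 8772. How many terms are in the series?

Using S = n/2 × [2a + (n-1)d]
8772 = n/2 × [2(27) + (n-1)(14)]
8772 = n/2 × [54 + 14n - 14]
17544 = n × [40 + 14n]
14n² + (40)n - 17544 = 0
Discriminant: Δ = (40)² - 4(14)(-17544) = 1600 + 982464 = 984064
√Δ = 992
n = [-(40) + √Δ] / (2·14) = (-40 + 992) / 28 = 952 / 28 = 34
(The negative root is discarded since n must be a positive integer.)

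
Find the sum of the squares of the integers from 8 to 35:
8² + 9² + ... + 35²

Use ∑_{k=1}^{n} k² = n(n+1)(2n+1)/6, then subtract the first 7 terms.
∑_{k=1}^{35} k² = 35×36×71/6 = 14910
∑_{k=1}^{7} k² = 7×8×15/6 = 140
∑_{k=8}^{35} k² = 14910 - 140 = 14770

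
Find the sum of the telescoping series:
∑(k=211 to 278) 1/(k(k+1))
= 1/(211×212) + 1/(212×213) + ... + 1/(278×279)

Partial fractions: 1/(k(k+1)) = 1/k - 1/(k+1)
The series telescopes:
= (1/211 - 1/212) + (1/212 - 1/213) + ... + (1/278 - 1/279)
= 1/211 - 1/279
= 68/58869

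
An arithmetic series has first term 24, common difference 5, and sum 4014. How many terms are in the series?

Using S = n/2 × [2a + (n-1)d]
4014 = n/2 × [2(24) + (n-1)(5)]
4014 = n/2 × [48 + 5n - 5]
8028 = n × [43 + 5n]
5n² + (43)n - 8028 = 0
Discriminant: Δ = (43)² - 4(5)(-8028) = 1849 + 160560 = 162409
√Δ = 403
n = [-(43) + √Δ] / (2·5) = (-43 + 403) / 10 = 360 / 10 = 36
(The negative root is discarded since n must be a positive integer.)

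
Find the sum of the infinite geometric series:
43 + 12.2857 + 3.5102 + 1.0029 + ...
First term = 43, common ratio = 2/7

For |r| < 1, S = a / (1 - r)
S = 43 / (1 - (2/7))
S = 43 / (5/7)
S = 301/5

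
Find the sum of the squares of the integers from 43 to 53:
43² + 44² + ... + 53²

Use ∑_{k=1}^{n} k² = n(n+1)(2n+1)/6, then subtract the first 42 terms.
∑_{k=1}^{53} k² = 53×54×107/6 = 51039
∑_{k=1}^{42} k² = 42×43×85/6 = 25585
∑_{k=43}^{53} k² = 51039 - 25585 = 25454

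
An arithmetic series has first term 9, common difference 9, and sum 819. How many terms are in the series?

Using S = n/2 × [2a + (n-1)d]
819 = n/2 × [2(9) + (n-1)(9)]
819 = n/2 × [18 + 9n - 9]
1638 = n × [9 + 9n]
9n² + (9)n - 1638 = 0
Discriminant: Δ = (9)² - 4(9)(-1638) = 81 + 58968 = 59049
√Δ = 243
n = [-(9) + √Δ] / (2·9) = (-9 + 243) / 18 = 234 / 18 = 13
(The negative root is discarded since n must be a positive integer.)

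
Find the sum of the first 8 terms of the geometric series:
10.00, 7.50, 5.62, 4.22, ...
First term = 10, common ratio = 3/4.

Sₙ = a(1 - rⁿ) / (1 - r)
S_8 = 10(1 - (3/4)^8) / (1 - (3/4))
S_8 = 10(1 - (6561/65536)) / (1/4)
S_8 = 294875/8192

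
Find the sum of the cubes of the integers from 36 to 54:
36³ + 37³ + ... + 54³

Use ∑_{k=1}^{n} k³ = [n(n+1)/2]², then subtract the first 35 terms.
∑_{k=1}^{54} k³ = [54×55/2]² = 1485² = 2205225
∑_{k=1}^{35} k³ = [35×36/2]² = 630² = 396900
∑_{k=36}^{54} k³ = 2205225 - 396900 = 1808325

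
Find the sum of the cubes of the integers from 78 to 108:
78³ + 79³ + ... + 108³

Use ∑_{k=1}^{n} k³ = [n(n+1)/2]², then subtract the first 77 terms.
∑_{k=1}^{108} k³ = [108×109/2]² = 5886² = 34644996
∑_{k=1}^{77} k³ = [77×78/2]² = 3003² = 9018009
∑_{k=78}^{108} k³ = 34644996 - 9018009 = 25626987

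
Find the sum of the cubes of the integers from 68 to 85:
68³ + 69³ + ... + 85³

Use ∑_{k=1}^{n} k³ = [n(n+1)/2]², then subtract the first 67 terms.
∑_{k=1}^{85} k³ = [85×86/2]² = 3655² = 13359025
∑_{k=1}^{67} k³ = [67×68/2]² = 2278² = 5189284
∑_{k=68}^{85} k³ = 13359025 - 5189284 = 8169741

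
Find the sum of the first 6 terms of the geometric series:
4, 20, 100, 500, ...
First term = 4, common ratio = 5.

Sₙ = a(1 - rⁿ) / (1 - r)
S_6 = 4(1 - 5^6) / (1 - 5)
S_6 = 4(1 - 15625) / (-4)
S_6 = 15624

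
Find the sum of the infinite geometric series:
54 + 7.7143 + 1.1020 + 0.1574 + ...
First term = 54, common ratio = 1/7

For |r| < 1, S = a / (1 - r)
S = 54 / (1 - (1/7))
S = 54 / (6/7)
S = 63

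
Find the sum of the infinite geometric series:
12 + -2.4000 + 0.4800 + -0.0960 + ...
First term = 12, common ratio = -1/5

For |r| < 1, S = a / (1 - r)
S = 12 / (1 - (-1/5))
S = 12 / (6/5)
S = 10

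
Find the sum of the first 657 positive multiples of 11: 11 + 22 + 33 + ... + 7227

Factor out 11: = 11(1 + 2 + ... + 657) = 11 × n(n+1)/2
= 11 × 657×658/2
= 11 × 216153
= 2377683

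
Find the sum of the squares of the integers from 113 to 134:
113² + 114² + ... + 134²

Use ∑_{k=1}^{n} k² = n(n+1)(2n+1)/6, then subtract the first 112 terms.
∑_{k=1}^{134} k² = 134×135×269/6 = 811035
∑_{k=1}^{112} k² = 112×113×225/6 = 474600
∑_{k=113}^{134} k² = 811035 - 474600 = 336435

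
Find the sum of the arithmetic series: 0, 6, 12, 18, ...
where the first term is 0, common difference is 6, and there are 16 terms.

Sₙ = n/2 × (first + last)
Last term = a + (n-1)d = 0 + (16-1)×6 = 90
S_16 = 16/2 × (0 + 90)
S_16 = 16/2 × 90 = 720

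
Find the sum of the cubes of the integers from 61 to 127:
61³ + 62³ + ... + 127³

Use ∑_{k=1}^{n} k³ = [n(n+1)/2]², then subtract the first 60 terms.
∑_{k=1}^{127} k³ = [127×128/2]² = 8128² = 66064384
∑_{k=1}^{60} k³ = [60×61/2]² = 1830² = 3348900
∑_{k=61}^{127} k³ = 66064384 - 3348900 = 62715484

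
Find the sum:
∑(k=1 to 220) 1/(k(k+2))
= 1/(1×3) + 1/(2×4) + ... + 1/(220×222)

Partial fractions: 1/(k(k+2)) = (1/2)[1/k - 1/(k+2)]
Telescoping leaves the first two and last two terms:
= (1/2)[1/1 + 1/2 - 1/221 - 1/222]
= 36575/49062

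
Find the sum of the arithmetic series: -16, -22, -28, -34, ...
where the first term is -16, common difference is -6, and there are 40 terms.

Sₙ = n/2 × (first + last)
Last term = a + (n-1)d = -16 + (40-1)×(-6) = -250
S_40 = 40/2 × (-16 + (-250))
S_40 = 40/2 × (-266) = -5320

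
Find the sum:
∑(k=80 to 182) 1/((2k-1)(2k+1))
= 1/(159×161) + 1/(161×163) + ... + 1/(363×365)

Partial fractions: 1/((2k-1)(2k+1)) = (1/2)[1/(2k-1) - 1/(2k+1)]
The series telescopes:
= (1/2)[1/159 - 1/365]
= 103/58035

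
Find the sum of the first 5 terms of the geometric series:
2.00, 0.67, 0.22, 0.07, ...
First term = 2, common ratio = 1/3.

Sₙ = a(1 - rⁿ) / (1 - r)
S_5 = 2(1 - (1/3)^5) / (1 - (1/3))
S_5 = 2(1 - (1/243)) / (2/3)
S_5 = 242/81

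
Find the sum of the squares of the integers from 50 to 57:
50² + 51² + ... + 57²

Use ∑_{k=1}^{n} k² = n(n+1)(2n+1)/6, then subtract the first 49 terms.
∑_{k=1}^{57} k² = 57×58×115/6 = 63365
∑_{k=1}^{49} k² = 49×50×99/6 = 40425
∑_{k=50}^{57} k² = 63365 - 40425 = 22940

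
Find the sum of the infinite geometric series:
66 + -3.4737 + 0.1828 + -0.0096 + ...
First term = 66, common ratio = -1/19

For |r| < 1, S = a / (1 - r)
S = 66 / (1 - (-1/19))
S = 66 / (20/19)
S = 627/10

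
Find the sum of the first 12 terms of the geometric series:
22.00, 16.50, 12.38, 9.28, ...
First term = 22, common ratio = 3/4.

Sₙ = a(1 - rⁿ) / (1 - r)
S_12 = 22(1 - (3/4)^12) / (1 - (3/4))
S_12 = 22(1 - (531441/16777216)) / (1/4)
S_12 = 178703525/2097152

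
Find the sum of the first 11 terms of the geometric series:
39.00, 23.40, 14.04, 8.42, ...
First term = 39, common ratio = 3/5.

Sₙ = a(1 - rⁿ) / (1 - r)
S_11 = 39(1 - (3/5)^11) / (1 - (3/5))
S_11 = 39(1 - (177147/48828125)) / (2/5)
S_11 = 948694071/9765625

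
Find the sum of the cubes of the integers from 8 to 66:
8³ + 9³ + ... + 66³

Use ∑_{k=1}^{n} k³ = [n(n+1)/2]², then subtract the first 7 terms.
∑_{k=1}^{66} k³ = [66×67/2]² = 2211² = 4888521
∑_{k=1}^{7} k³ = [7×8/2]² = 28² = 784
∑_{k=8}^{66} k³ = 4888521 - 784 = 4887737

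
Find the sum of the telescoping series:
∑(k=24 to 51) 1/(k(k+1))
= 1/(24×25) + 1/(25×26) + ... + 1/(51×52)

Partial fractions: 1/(k(k+1)) = 1/k - 1/(k+1)
The series telescopes:
= (1/24 - 1/25) + (1/25 - 1/26) + ... + (1/51 - 1/52)
= 1/24 - 1/52
= 7/312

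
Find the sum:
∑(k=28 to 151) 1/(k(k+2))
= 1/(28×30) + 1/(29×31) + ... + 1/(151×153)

Partial fractions: 1/(k(k+2)) = (1/2)[1/k - 1/(k+2)]
Telescoping leaves the first two and last two terms:
= (1/2)[1/28 + 1/29 - 1/152 - 1/153]
= 269483/9441936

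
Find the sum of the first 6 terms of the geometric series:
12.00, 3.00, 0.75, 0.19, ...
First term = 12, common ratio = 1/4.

Sₙ = a(1 - rⁿ) / (1 - r)
S_6 = 12(1 - (1/4)^6) / (1 - (1/4))
S_6 = 12(1 - (1/4096)) / (3/4)
S_6 = 4095/256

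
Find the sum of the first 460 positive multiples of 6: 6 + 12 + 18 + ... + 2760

Factor out 6: = 6(1 + 2 + ... + 460) = 6 × n(n+1)/2
= 6 × 460×461/2
= 6 × 106030
= 636180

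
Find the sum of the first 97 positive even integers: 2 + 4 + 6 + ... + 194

Sum of first n even numbers = n(n+1)
= 97×98
= 9506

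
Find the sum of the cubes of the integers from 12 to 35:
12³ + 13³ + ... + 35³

Use ∑_{k=1}^{n} k³ = [n(n+1)/2]², then subtract the first 11 terms.
∑_{k=1}^{35} k³ = [35×36/2]² = 630² = 396900
∑_{k=1}^{11} k³ = [11×12/2]² = 66² = 4356
∑_{k=12}^{35} k³ = 396900 - 4356 = 392544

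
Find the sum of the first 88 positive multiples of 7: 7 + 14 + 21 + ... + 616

Factor out 7: = 7(1 + 2 + ... + 88) = 7 × n(n+1)/2
= 7 × 88×89/2
= 7 × 3916
= 27412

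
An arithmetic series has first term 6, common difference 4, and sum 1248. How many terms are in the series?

Using S = n/2 × [2a + (n-1)d]
1248 = n/2 × [2(6) + (n-1)(4)]
1248 = n/2 × [12 + 4n - 4]
2496 = n × [8 + 4n]
4n² + (8)n - 2496 = 0
Discriminant: Δ = (8)² - 4(4)(-2496) = 64 + 39936 = 40000
√Δ = 200
n = [-(8) + √Δ] / (2·4) = (-8 + 200) / 8 = 192 / 8 = 24
(The negative root is discarded since n must be a positive integer.)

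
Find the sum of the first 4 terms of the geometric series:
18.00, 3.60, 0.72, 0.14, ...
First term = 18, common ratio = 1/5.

Sₙ = a(1 - rⁿ) / (1 - r)
S_4 = 18(1 - (1/5)^4) / (1 - (1/5))
S_4 = 18(1 - (1/625)) / (4/5)
S_4 = 2808/125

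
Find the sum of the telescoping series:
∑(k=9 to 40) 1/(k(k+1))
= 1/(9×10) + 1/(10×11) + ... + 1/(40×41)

Partial fractions: 1/(k(k+1)) = 1/k - 1/(k+1)
The series telescopes:
= (1/9 - 1/10) + (1/10 - 1/11) + ... + (1/40 - 1/41)
= 1/9 - 1/41
= 32/369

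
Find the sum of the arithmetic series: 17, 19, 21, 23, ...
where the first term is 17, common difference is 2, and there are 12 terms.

Sₙ = n/2 × (first + last)
Last term = a + (n-1)d = 17 + (12-1)×2 = 39
S_12 = 12/2 × (17 + 39)
S_12 = 12/2 × 56 = 336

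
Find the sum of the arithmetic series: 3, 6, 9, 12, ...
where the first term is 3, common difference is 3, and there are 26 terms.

Sₙ = n/2 × (first + last)
Last term = a + (n-1)d = 3 + (26-1)×3 = 78
S_26 = 26/2 × (3 + 78)
S_26 = 26/2 × 81 = 1053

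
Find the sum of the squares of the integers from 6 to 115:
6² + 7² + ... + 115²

Use ∑_{k=1}^{n} k² = n(n+1)(2n+1)/6, then subtract the first 5 terms.
∑_{k=1}^{115} k² = 115×116×231/6 = 513590
∑_{k=1}^{5} k² = 5×6×11/6 = 55
∑_{k=6}^{115} k² = 513590 - 55 = 513535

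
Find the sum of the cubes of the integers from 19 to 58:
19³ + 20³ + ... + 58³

Use ∑_{k=1}^{n} k³ = [n(n+1)/2]², then subtract the first 18 terms.
∑_{k=1}^{58} k³ = [58×59/2]² = 1711² = 2927521
∑_{k=1}^{18} k³ = [18×19/2]² = 171² = 29241
∑_{k=19}^{58} k³ = 2927521 - 29241 = 2898280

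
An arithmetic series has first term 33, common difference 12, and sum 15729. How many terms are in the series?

Using S = n/2 × [2a + (n-1)d]
15729 = n/2 × [2(33) + (n-1)(12)]
15729 = n/2 × [66 + 12n - 12]
31458 = n × [54 + 12n]
12n² + (54)n - 31458 = 0
Discriminant: Δ = (54)² - 4(12)(-31458) = 2916 + 1509984 = 1512900
√Δ = 1230
n = [-(54) + √Δ] / (2·12) = (-54 + 1230) / 24 = 1176 / 24 = 49
(The negative root is discarded since n must be a positive integer.)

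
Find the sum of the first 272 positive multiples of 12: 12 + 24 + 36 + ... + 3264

Factor out 12: = 12(1 + 2 + ... + 272) = 12 × n(n+1)/2
= 12 × 272×273/2
= 12 × 37128
= 445536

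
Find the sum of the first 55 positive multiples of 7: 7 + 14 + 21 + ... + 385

Factor out 7: = 7(1 + 2 + ... + 55) = 7 × n(n+1)/2
= 7 × 55×56/2
= 7 × 1540
= 10780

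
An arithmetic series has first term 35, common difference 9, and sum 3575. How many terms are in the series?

Using S = n/2 × [2a + (n-1)d]
3575 = n/2 × [2(35) + (n-1)(9)]
3575 = n/2 × [70 + 9n - 9]
7150 = n × [61 + 9n]
9n² + (61)n - 7150 = 0
Discriminant: Δ = (61)² - 4(9)(-7150) = 3721 + 257400 = 261121
√Δ = 511
n = [-(61) + √Δ] / (2·9) = (-61 + 511) / 18 = 450 / 18 = 25
(The negative root is discarded since n must be a positive integer.)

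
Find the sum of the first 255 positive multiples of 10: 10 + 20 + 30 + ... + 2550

Factor out 10: = 10(1 + 2 + ... + 255) = 10 × n(n+1)/2
= 10 × 255×256/2
= 10 × 32640
= 326400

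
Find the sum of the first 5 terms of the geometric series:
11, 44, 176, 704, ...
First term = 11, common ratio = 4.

Sₙ = a(1 - rⁿ) / (1 - r)
S_5 = 11(1 - 4^5) / (1 - 4)
S_5 = 11(1 - 1024) / (-3)
S_5 = 3751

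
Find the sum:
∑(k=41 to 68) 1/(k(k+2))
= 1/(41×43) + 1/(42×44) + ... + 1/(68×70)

Partial fractions: 1/(k(k+2)) = (1/2)[1/k - 1/(k+2)]
Telescoping leaves the first two and last two terms:
= (1/2)[1/41 + 1/42 - 1/69 - 1/70]
= 641/66010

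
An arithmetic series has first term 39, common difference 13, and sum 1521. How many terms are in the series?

Using S = n/2 × [2a + (n-1)d]
1521 = n/2 × [2(39) + (n-1)(13)]
1521 = n/2 × [78 + 13n - 13]
3042 = n × [65 + 13n]
13n² + (65)n - 3042 = 0
Discriminant: Δ = (65)² - 4(13)(-3042) = 4225 + 158184 = 162409
√Δ = 403
n = [-(65) + √Δ] / (2·13) = (-65 + 403) / 26 = 338 / 26 = 13
(The negative root is discarded since n must be a positive integer.)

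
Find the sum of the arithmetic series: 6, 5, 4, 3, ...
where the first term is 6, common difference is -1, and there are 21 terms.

Sₙ = n/2 × (first + last)
Last term = a + (n-1)d = 6 + (21-1)×(-1) = -14
S_21 = 21/2 × (6 + (-14))
S_21 = 21/2 × (-8) = -84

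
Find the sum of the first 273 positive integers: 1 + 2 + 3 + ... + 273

Formula: ∑k = n(n+1)/2
= 273×274/2
= 74802/2
= 37401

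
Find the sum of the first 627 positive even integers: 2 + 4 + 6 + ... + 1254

Sum of first n even numbers = n(n+1)
= 627×628
= 393756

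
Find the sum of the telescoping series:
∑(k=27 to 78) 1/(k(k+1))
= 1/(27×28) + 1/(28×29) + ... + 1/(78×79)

Partial fractions: 1/(k(k+1)) = 1/k - 1/(k+1)
The series telescopes:
= (1/27 - 1/28) + (1/28 - 1/29) + ... + (1/78 - 1/79)
= 1/27 - 1/79
= 52/2133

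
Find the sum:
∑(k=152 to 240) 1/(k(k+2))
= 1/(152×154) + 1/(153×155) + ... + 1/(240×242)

Partial fractions: 1/(k(k+2)) = (1/2)[1/k - 1/(k+2)]
Telescoping leaves the first two and last two terms:
= (1/2)[1/152 + 1/153 - 1/241 - 1/242]
= 3277781/1356336432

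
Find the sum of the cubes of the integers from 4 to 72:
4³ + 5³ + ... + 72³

Use ∑_{k=1}^{n} k³ = [n(n+1)/2]², then subtract the first 3 terms.
∑_{k=1}^{72} k³ = [72×73/2]² = 2628² = 6906384
∑_{k=1}^{3} k³ = [3×4/2]² = 6² = 36
∑_{k=4}^{72} k³ = 6906384 - 36 = 6906348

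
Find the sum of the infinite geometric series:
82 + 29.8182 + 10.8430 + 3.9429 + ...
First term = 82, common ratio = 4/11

For |r| < 1, S = a / (1 - r)
S = 82 / (1 - (4/11))
S = 82 / (7/11)
S = 902/7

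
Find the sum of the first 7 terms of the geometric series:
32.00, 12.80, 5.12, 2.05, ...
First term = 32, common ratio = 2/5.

Sₙ = a(1 - rⁿ) / (1 - r)
S_7 = 32(1 - (2/5)^7) / (1 - (2/5))
S_7 = 32(1 - (128/78125)) / (3/5)
S_7 = 831968/15625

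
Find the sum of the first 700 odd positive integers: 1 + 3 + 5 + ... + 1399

Sum of first n odd numbers = n²
= 700²
= 490000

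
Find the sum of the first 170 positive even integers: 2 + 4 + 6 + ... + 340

Sum of first n even numbers = n(n+1)
= 170×171
= 29070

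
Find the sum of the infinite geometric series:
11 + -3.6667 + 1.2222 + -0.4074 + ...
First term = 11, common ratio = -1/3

For |r| < 1, S = a / (1 - r)
S = 11 / (1 - (-1/3))
S = 11 / (4/3)
S = 33/4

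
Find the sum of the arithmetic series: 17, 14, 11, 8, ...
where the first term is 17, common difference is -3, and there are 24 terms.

Sₙ = n/2 × (first + last)
Last term = a + (n-1)d = 17 + (24-1)×(-3) = -52
S_24 = 24/2 × (17 + (-52))
S_24 = 24/2 × (-35) = -420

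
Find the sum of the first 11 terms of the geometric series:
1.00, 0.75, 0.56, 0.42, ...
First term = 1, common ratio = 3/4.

Sₙ = a(1 - rⁿ) / (1 - r)
S_11 = 1(1 - (3/4)^11) / (1 - (3/4))
S_11 = 1(1 - (177147/4194304)) / (1/4)
S_11 = 4017157/1048576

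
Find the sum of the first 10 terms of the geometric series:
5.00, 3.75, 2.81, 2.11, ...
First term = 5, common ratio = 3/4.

Sₙ = a(1 - rⁿ) / (1 - r)
S_10 = 5(1 - (3/4)^10) / (1 - (3/4))
S_10 = 5(1 - (59049/1048576)) / (1/4)
S_10 = 4947635/262144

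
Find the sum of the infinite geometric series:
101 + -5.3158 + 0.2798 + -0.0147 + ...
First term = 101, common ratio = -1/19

For |r| < 1, S = a / (1 - r)
S = 101 / (1 - (-1/19))
S = 101 / (20/19)
S = 1919/20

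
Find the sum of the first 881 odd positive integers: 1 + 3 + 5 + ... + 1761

Sum of first n odd numbers = n²
= 881²
= 776161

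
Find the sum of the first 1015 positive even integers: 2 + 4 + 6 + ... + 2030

Sum of first n even numbers = n(n+1)
= 1015×1016
= 1031240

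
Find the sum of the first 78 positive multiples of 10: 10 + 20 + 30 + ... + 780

Factor out 10: = 10(1 + 2 + ... + 78) = 10 × n(n+1)/2
= 10 × 78×79/2
= 10 × 3081
= 30810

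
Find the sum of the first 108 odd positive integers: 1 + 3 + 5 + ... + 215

Sum of first n odd numbers = n²
= 108²
= 11664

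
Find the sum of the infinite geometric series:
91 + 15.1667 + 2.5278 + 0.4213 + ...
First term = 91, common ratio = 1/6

For |r| < 1, S = a / (1 - r)
S = 91 / (1 - (1/6))
S = 91 / (5/6)
S = 546/5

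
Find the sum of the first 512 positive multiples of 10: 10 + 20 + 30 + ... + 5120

Factor out 10: = 10(1 + 2 + ... + 512) = 10 × n(n+1)/2
= 10 × 512×513/2
= 10 × 131328
= 1313280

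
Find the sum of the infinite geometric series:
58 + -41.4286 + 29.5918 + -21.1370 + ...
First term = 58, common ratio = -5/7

For |r| < 1, S = a / (1 - r)
S = 58 / (1 - (-5/7))
S = 58 / (12/7)
S = 203/6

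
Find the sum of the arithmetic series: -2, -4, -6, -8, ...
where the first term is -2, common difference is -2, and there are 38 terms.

Sₙ = n/2 × (first + last)
Last term = a + (n-1)d = -2 + (38-1)×(-2) = -76
S_38 = 38/2 × (-2 + (-76))
S_38 = 38/2 × (-78) = -1482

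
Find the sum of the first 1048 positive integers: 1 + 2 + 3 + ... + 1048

Formula: ∑k = n(n+1)/2
= 1048×1049/2
= 1099352/2
= 549676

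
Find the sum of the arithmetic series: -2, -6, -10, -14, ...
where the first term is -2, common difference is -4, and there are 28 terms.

Sₙ = n/2 × (first + last)
Last term = a + (n-1)d = -2 + (28-1)×(-4) = -110
S_28 = 28/2 × (-2 + (-110))
S_28 = 28/2 × (-112) = -1568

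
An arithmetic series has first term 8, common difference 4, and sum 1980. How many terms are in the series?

Using S = n/2 × [2a + (n-1)d]
1980 = n/2 × [2(8) + (n-1)(4)]
1980 = n/2 × [16 + 4n - 4]
3960 = n × [12 + 4n]
4n² + (12)n - 3960 = 0
Discriminant: Δ = (12)² - 4(4)(-3960) = 144 + 63360 = 63504
√Δ = 252
n = [-(12) + √Δ] / (2·4) = (-12 + 252) / 8 = 240 / 8 = 30
(The negative root is discarded since n must be a positive integer.)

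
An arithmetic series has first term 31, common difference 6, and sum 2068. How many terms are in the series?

Using S = n/2 × [2a + (n-1)d]
2068 = n/2 × [2(31) + (n-1)(6)]
2068 = n/2 × [62 + 6n - 6]
4136 = n × [56 + 6n]
6n² + (56)n - 4136 = 0
Discriminant: Δ = (56)² - 4(6)(-4136) = 3136 + 99264 = 102400
√Δ = 320
n = [-(56) + √Δ] / (2·6) = (-56 + 320) / 12 = 264 / 12 = 22
(The negative root is discarded since n must be a positive integer.)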